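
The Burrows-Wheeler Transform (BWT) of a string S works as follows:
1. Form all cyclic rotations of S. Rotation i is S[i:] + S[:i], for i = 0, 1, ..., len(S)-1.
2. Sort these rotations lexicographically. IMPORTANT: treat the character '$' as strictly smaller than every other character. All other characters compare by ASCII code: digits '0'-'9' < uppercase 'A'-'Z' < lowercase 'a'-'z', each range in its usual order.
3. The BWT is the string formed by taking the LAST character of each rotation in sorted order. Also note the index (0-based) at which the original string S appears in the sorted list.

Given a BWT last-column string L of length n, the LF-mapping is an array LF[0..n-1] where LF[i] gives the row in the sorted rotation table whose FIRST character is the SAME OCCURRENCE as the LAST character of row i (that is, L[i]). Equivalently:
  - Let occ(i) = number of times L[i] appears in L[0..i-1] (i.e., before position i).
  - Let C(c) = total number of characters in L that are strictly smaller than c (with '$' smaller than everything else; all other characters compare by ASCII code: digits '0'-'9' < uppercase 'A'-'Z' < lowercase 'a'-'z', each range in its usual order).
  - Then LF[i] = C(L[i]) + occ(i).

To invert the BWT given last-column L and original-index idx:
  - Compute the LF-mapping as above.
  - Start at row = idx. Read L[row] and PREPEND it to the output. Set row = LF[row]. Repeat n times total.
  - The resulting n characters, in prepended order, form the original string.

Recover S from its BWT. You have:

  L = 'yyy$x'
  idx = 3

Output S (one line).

Answer: yxyy$

Derivation:
LF mapping: 2 3 4 0 1
Walk LF starting at row 3, prepending L[row]:
  step 1: row=3, L[3]='$', prepend. Next row=LF[3]=0
  step 2: row=0, L[0]='y', prepend. Next row=LF[0]=2
  step 3: row=2, L[2]='y', prepend. Next row=LF[2]=4
  step 4: row=4, L[4]='x', prepend. Next row=LF[4]=1
  step 5: row=1, L[1]='y', prepend. Next row=LF[1]=3
Reversed output: yxyy$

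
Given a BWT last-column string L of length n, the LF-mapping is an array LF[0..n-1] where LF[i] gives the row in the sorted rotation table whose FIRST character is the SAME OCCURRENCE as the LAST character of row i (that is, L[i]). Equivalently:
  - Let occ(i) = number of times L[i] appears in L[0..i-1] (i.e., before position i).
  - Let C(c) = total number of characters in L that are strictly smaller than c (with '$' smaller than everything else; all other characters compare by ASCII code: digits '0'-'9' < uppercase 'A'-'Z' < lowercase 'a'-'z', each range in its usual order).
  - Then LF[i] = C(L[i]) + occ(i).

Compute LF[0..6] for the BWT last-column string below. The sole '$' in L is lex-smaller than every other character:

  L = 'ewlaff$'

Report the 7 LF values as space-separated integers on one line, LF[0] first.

Char counts: '$':1, 'a':1, 'e':1, 'f':2, 'l':1, 'w':1
C (first-col start): C('$')=0, C('a')=1, C('e')=2, C('f')=3, C('l')=5, C('w')=6
L[0]='e': occ=0, LF[0]=C('e')+0=2+0=2
L[1]='w': occ=0, LF[1]=C('w')+0=6+0=6
L[2]='l': occ=0, LF[2]=C('l')+0=5+0=5
L[3]='a': occ=0, LF[3]=C('a')+0=1+0=1
L[4]='f': occ=0, LF[4]=C('f')+0=3+0=3
L[5]='f': occ=1, LF[5]=C('f')+1=3+1=4
L[6]='$': occ=0, LF[6]=C('$')+0=0+0=0

Answer: 2 6 5 1 3 4 0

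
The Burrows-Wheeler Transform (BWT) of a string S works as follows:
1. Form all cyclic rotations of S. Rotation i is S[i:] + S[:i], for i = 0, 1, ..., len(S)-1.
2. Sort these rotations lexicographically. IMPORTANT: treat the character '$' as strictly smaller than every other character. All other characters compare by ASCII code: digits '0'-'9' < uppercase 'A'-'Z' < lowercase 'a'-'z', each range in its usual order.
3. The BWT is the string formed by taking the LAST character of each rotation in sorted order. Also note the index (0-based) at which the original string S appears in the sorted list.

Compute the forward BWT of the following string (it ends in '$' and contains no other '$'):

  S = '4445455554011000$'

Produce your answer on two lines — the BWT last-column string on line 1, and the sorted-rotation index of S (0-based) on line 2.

Answer: 00014105$44554554
8

Derivation:
All 17 rotations (rotation i = S[i:]+S[:i]):
  rot[0] = 4445455554011000$
  rot[1] = 445455554011000$4
  rot[2] = 45455554011000$44
  rot[3] = 5455554011000$444
  rot[4] = 455554011000$4445
  rot[5] = 55554011000$44454
  rot[6] = 5554011000$444545
  rot[7] = 554011000$4445455
  rot[8] = 54011000$44454555
  rot[9] = 4011000$444545555
  rot[10] = 011000$4445455554
  rot[11] = 11000$44454555540
  rot[12] = 1000$444545555401
  rot[13] = 000$4445455554011
  rot[14] = 00$44454555540110
  rot[15] = 0$444545555401100
  rot[16] = $4445455554011000
Sorted (with $ < everything):
  sorted[0] = $4445455554011000  (last char: '0')
  sorted[1] = 0$444545555401100  (last char: '0')
  sorted[2] = 00$44454555540110  (last char: '0')
  sorted[3] = 000$4445455554011  (last char: '1')
  sorted[4] = 011000$4445455554  (last char: '4')
  sorted[5] = 1000$444545555401  (last char: '1')
  sorted[6] = 11000$44454555540  (last char: '0')
  sorted[7] = 4011000$444545555  (last char: '5')
  sorted[8] = 4445455554011000$  (last char: '$')
  sorted[9] = 445455554011000$4  (last char: '4')
  sorted[10] = 45455554011000$44  (last char: '4')
  sorted[11] = 455554011000$4445  (last char: '5')
  sorted[12] = 54011000$44454555  (last char: '5')
  sorted[13] = 5455554011000$444  (last char: '4')
  sorted[14] = 554011000$4445455  (last char: '5')
  sorted[15] = 5554011000$444545  (last char: '5')
  sorted[16] = 55554011000$44454  (last char: '4')
Last column: 00014105$44554554
Original string S is at sorted index 8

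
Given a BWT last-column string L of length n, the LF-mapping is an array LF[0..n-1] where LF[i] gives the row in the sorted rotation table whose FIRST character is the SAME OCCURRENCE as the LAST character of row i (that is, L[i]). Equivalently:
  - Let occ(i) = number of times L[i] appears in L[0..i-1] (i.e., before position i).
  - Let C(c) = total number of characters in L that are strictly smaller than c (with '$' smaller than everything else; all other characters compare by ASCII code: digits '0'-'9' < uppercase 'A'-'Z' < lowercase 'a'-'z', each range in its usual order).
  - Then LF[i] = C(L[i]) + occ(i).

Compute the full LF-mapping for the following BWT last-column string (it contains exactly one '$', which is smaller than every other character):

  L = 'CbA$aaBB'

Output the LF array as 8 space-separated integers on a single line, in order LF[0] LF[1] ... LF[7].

Answer: 4 7 1 0 5 6 2 3

Derivation:
Char counts: '$':1, 'A':1, 'B':2, 'C':1, 'a':2, 'b':1
C (first-col start): C('$')=0, C('A')=1, C('B')=2, C('C')=4, C('a')=5, C('b')=7
L[0]='C': occ=0, LF[0]=C('C')+0=4+0=4
L[1]='b': occ=0, LF[1]=C('b')+0=7+0=7
L[2]='A': occ=0, LF[2]=C('A')+0=1+0=1
L[3]='$': occ=0, LF[3]=C('$')+0=0+0=0
L[4]='a': occ=0, LF[4]=C('a')+0=5+0=5
L[5]='a': occ=1, LF[5]=C('a')+1=5+1=6
L[6]='B': occ=0, LF[6]=C('B')+0=2+0=2
L[7]='B': occ=1, LF[7]=C('B')+1=2+1=3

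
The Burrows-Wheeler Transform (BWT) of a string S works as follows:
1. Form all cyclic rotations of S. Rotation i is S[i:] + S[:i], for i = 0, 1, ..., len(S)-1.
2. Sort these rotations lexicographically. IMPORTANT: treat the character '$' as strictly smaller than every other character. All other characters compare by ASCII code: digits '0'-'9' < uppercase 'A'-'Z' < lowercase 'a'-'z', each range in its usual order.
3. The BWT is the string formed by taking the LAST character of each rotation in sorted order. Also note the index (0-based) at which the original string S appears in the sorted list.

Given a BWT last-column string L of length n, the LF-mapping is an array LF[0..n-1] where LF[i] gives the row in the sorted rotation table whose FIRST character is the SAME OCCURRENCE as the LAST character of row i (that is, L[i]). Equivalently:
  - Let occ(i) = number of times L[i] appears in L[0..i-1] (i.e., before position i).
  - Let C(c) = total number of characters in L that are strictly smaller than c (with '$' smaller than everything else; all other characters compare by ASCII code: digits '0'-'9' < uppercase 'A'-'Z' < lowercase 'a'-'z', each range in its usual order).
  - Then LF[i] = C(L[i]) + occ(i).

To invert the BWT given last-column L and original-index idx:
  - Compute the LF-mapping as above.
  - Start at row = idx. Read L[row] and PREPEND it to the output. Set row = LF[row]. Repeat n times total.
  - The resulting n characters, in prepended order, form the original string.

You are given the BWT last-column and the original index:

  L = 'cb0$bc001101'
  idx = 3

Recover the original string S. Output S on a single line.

Answer: 01c1b001b0c$

Derivation:
LF mapping: 10 8 1 0 9 11 2 3 5 6 4 7
Walk LF starting at row 3, prepending L[row]:
  step 1: row=3, L[3]='$', prepend. Next row=LF[3]=0
  step 2: row=0, L[0]='c', prepend. Next row=LF[0]=10
  step 3: row=10, L[10]='0', prepend. Next row=LF[10]=4
  step 4: row=4, L[4]='b', prepend. Next row=LF[4]=9
  step 5: row=9, L[9]='1', prepend. Next row=LF[9]=6
  step 6: row=6, L[6]='0', prepend. Next row=LF[6]=2
  step 7: row=2, L[2]='0', prepend. Next row=LF[2]=1
  step 8: row=1, L[1]='b', prepend. Next row=LF[1]=8
  step 9: row=8, L[8]='1', prepend. Next row=LF[8]=5
  step 10: row=5, L[5]='c', prepend. Next row=LF[5]=11
  step 11: row=11, L[11]='1', prepend. Next row=LF[11]=7
  step 12: row=7, L[7]='0', prepend. Next row=LF[7]=3
Reversed output: 01c1b001b0c$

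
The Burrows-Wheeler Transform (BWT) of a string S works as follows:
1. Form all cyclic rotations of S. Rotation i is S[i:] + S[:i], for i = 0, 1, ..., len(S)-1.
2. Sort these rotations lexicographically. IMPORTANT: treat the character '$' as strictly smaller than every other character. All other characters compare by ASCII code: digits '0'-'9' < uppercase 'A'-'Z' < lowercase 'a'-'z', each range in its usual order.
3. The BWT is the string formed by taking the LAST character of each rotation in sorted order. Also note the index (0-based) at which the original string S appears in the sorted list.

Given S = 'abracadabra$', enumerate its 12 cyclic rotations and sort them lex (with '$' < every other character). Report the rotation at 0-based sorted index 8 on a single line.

All 12 rotations (rotation i = S[i:]+S[:i]):
  rot[0] = abracadabra$
  rot[1] = bracadabra$a
  rot[2] = racadabra$ab
  rot[3] = acadabra$abr
  rot[4] = cadabra$abra
  rot[5] = adabra$abrac
  rot[6] = dabra$abraca
  rot[7] = abra$abracad
  rot[8] = bra$abracada
  rot[9] = ra$abracadab
  rot[10] = a$abracadabr
  rot[11] = $abracadabra
Sorted (with $ < everything):
  sorted[0] = $abracadabra
  sorted[1] = a$abracadabr
  sorted[2] = abra$abracad
  sorted[3] = abracadabra$
  sorted[4] = acadabra$abr
  sorted[5] = adabra$abrac
  sorted[6] = bra$abracada
  sorted[7] = bracadabra$a
  sorted[8] = cadabra$abra
  sorted[9] = dabra$abraca
  sorted[10] = ra$abracadab
  sorted[11] = racadabra$ab
sorted[8] = cadabra$abra

Answer: cadabra$abra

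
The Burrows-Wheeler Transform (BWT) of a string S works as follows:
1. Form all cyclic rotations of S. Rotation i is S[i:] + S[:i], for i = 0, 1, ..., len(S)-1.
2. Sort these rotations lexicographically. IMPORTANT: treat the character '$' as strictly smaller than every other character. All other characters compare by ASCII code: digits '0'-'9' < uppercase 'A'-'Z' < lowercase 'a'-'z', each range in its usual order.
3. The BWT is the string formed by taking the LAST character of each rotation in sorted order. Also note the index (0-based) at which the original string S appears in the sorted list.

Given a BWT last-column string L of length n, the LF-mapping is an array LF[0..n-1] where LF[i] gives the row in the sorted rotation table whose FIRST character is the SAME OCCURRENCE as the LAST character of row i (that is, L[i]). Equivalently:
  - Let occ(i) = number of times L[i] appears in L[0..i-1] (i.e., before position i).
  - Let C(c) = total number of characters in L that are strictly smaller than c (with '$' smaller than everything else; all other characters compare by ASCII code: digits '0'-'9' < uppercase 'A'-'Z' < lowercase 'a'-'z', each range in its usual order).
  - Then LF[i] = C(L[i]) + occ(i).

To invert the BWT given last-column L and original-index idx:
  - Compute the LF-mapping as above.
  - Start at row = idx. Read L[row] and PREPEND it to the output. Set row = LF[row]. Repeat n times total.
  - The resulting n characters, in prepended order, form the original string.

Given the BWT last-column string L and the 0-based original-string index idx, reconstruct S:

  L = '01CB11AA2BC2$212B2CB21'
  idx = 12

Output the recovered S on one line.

LF mapping: 1 2 19 15 3 4 13 14 7 16 20 8 0 9 5 10 17 11 21 18 12 6
Walk LF starting at row 12, prepending L[row]:
  step 1: row=12, L[12]='$', prepend. Next row=LF[12]=0
  step 2: row=0, L[0]='0', prepend. Next row=LF[0]=1
  step 3: row=1, L[1]='1', prepend. Next row=LF[1]=2
  step 4: row=2, L[2]='C', prepend. Next row=LF[2]=19
  step 5: row=19, L[19]='B', prepend. Next row=LF[19]=18
  step 6: row=18, L[18]='C', prepend. Next row=LF[18]=21
  step 7: row=21, L[21]='1', prepend. Next row=LF[21]=6
  step 8: row=6, L[6]='A', prepend. Next row=LF[6]=13
  step 9: row=13, L[13]='2', prepend. Next row=LF[13]=9
  step 10: row=9, L[9]='B', prepend. Next row=LF[9]=16
  step 11: row=16, L[16]='B', prepend. Next row=LF[16]=17
  step 12: row=17, L[17]='2', prepend. Next row=LF[17]=11
  step 13: row=11, L[11]='2', prepend. Next row=LF[11]=8
  step 14: row=8, L[8]='2', prepend. Next row=LF[8]=7
  step 15: row=7, L[7]='A', prepend. Next row=LF[7]=14
  step 16: row=14, L[14]='1', prepend. Next row=LF[14]=5
  step 17: row=5, L[5]='1', prepend. Next row=LF[5]=4
  step 18: row=4, L[4]='1', prepend. Next row=LF[4]=3
  step 19: row=3, L[3]='B', prepend. Next row=LF[3]=15
  step 20: row=15, L[15]='2', prepend. Next row=LF[15]=10
  step 21: row=10, L[10]='C', prepend. Next row=LF[10]=20
  step 22: row=20, L[20]='2', prepend. Next row=LF[20]=12
Reversed output: 2C2B111A222BB2A1CBC10$

Answer: 2C2B111A222BB2A1CBC10$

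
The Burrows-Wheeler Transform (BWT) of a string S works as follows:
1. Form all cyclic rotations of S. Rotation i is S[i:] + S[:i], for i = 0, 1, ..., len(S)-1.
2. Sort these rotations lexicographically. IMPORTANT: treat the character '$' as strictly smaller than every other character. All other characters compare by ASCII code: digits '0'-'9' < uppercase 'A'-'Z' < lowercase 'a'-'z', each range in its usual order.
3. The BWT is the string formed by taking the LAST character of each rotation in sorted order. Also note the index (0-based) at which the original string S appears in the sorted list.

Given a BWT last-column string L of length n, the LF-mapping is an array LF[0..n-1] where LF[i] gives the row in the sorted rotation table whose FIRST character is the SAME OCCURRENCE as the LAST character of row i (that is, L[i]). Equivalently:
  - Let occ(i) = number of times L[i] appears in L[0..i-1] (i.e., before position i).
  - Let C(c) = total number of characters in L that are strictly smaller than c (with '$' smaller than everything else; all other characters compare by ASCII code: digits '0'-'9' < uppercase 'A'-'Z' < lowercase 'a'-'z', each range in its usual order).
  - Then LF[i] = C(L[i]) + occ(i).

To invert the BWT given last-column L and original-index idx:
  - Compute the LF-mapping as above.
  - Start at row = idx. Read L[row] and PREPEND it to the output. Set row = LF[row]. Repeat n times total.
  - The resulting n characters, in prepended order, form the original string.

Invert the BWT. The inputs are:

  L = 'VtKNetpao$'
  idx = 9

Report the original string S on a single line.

LF mapping: 3 8 1 2 5 9 7 4 6 0
Walk LF starting at row 9, prepending L[row]:
  step 1: row=9, L[9]='$', prepend. Next row=LF[9]=0
  step 2: row=0, L[0]='V', prepend. Next row=LF[0]=3
  step 3: row=3, L[3]='N', prepend. Next row=LF[3]=2
  step 4: row=2, L[2]='K', prepend. Next row=LF[2]=1
  step 5: row=1, L[1]='t', prepend. Next row=LF[1]=8
  step 6: row=8, L[8]='o', prepend. Next row=LF[8]=6
  step 7: row=6, L[6]='p', prepend. Next row=LF[6]=7
  step 8: row=7, L[7]='a', prepend. Next row=LF[7]=4
  step 9: row=4, L[4]='e', prepend. Next row=LF[4]=5
  step 10: row=5, L[5]='t', prepend. Next row=LF[5]=9
Reversed output: teapotKNV$

Answer: teapotKNV$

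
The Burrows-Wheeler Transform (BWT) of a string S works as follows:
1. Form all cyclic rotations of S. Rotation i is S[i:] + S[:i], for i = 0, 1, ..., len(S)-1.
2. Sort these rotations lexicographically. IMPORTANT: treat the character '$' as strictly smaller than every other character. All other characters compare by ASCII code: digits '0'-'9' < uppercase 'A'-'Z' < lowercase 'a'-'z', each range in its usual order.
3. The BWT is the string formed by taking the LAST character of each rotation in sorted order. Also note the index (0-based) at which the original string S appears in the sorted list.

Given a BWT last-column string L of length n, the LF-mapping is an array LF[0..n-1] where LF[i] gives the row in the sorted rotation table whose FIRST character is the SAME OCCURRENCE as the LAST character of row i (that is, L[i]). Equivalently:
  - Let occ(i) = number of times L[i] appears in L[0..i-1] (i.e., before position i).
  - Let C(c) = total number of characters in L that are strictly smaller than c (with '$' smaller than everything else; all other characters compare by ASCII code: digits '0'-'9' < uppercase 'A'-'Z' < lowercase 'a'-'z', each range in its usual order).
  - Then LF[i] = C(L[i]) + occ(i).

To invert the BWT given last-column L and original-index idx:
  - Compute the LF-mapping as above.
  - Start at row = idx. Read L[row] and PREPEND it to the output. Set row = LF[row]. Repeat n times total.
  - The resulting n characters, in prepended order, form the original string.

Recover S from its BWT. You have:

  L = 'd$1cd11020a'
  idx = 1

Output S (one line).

Answer: 0ad112c10d$

Derivation:
LF mapping: 9 0 3 8 10 4 5 1 6 2 7
Walk LF starting at row 1, prepending L[row]:
  step 1: row=1, L[1]='$', prepend. Next row=LF[1]=0
  step 2: row=0, L[0]='d', prepend. Next row=LF[0]=9
  step 3: row=9, L[9]='0', prepend. Next row=LF[9]=2
  step 4: row=2, L[2]='1', prepend. Next row=LF[2]=3
  step 5: row=3, L[3]='c', prepend. Next row=LF[3]=8
  step 6: row=8, L[8]='2', prepend. Next row=LF[8]=6
  step 7: row=6, L[6]='1', prepend. Next row=LF[6]=5
  step 8: row=5, L[5]='1', prepend. Next row=LF[5]=4
  step 9: row=4, L[4]='d', prepend. Next row=LF[4]=10
  step 10: row=10, L[10]='a', prepend. Next row=LF[10]=7
  step 11: row=7, L[7]='0', prepend. Next row=LF[7]=1
Reversed output: 0ad112c10d$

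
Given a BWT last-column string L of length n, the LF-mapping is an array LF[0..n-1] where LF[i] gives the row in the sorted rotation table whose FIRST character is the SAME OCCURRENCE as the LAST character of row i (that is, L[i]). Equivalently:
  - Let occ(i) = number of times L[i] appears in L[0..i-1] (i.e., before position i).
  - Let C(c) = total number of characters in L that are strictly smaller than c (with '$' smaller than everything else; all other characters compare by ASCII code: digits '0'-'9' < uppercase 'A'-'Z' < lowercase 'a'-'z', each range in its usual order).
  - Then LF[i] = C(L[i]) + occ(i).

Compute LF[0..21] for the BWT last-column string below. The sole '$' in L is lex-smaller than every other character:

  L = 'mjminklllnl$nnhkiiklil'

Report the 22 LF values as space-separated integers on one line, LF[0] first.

Answer: 16 6 17 2 18 7 10 11 12 19 13 0 20 21 1 8 3 4 9 14 5 15

Derivation:
Char counts: '$':1, 'h':1, 'i':4, 'j':1, 'k':3, 'l':6, 'm':2, 'n':4
C (first-col start): C('$')=0, C('h')=1, C('i')=2, C('j')=6, C('k')=7, C('l')=10, C('m')=16, C('n')=18
L[0]='m': occ=0, LF[0]=C('m')+0=16+0=16
L[1]='j': occ=0, LF[1]=C('j')+0=6+0=6
L[2]='m': occ=1, LF[2]=C('m')+1=16+1=17
L[3]='i': occ=0, LF[3]=C('i')+0=2+0=2
L[4]='n': occ=0, LF[4]=C('n')+0=18+0=18
L[5]='k': occ=0, LF[5]=C('k')+0=7+0=7
L[6]='l': occ=0, LF[6]=C('l')+0=10+0=10
L[7]='l': occ=1, LF[7]=C('l')+1=10+1=11
L[8]='l': occ=2, LF[8]=C('l')+2=10+2=12
L[9]='n': occ=1, LF[9]=C('n')+1=18+1=19
L[10]='l': occ=3, LF[10]=C('l')+3=10+3=13
L[11]='$': occ=0, LF[11]=C('$')+0=0+0=0
L[12]='n': occ=2, LF[12]=C('n')+2=18+2=20
L[13]='n': occ=3, LF[13]=C('n')+3=18+3=21
L[14]='h': occ=0, LF[14]=C('h')+0=1+0=1
L[15]='k': occ=1, LF[15]=C('k')+1=7+1=8
L[16]='i': occ=1, LF[16]=C('i')+1=2+1=3
L[17]='i': occ=2, LF[17]=C('i')+2=2+2=4
L[18]='k': occ=2, LF[18]=C('k')+2=7+2=9
L[19]='l': occ=4, LF[19]=C('l')+4=10+4=14
L[20]='i': occ=3, LF[20]=C('i')+3=2+3=5
L[21]='l': occ=5, LF[21]=C('l')+5=10+5=15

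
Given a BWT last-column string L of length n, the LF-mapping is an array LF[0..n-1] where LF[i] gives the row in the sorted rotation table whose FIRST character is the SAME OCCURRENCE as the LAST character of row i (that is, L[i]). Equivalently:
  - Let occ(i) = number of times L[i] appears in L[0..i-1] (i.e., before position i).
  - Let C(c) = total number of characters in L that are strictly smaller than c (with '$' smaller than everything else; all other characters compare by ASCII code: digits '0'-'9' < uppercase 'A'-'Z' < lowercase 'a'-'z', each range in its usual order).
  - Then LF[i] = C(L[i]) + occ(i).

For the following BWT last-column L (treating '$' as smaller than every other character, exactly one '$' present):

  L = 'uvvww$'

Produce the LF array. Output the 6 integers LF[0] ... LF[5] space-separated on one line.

Char counts: '$':1, 'u':1, 'v':2, 'w':2
C (first-col start): C('$')=0, C('u')=1, C('v')=2, C('w')=4
L[0]='u': occ=0, LF[0]=C('u')+0=1+0=1
L[1]='v': occ=0, LF[1]=C('v')+0=2+0=2
L[2]='v': occ=1, LF[2]=C('v')+1=2+1=3
L[3]='w': occ=0, LF[3]=C('w')+0=4+0=4
L[4]='w': occ=1, LF[4]=C('w')+1=4+1=5
L[5]='$': occ=0, LF[5]=C('$')+0=0+0=0

Answer: 1 2 3 4 5 0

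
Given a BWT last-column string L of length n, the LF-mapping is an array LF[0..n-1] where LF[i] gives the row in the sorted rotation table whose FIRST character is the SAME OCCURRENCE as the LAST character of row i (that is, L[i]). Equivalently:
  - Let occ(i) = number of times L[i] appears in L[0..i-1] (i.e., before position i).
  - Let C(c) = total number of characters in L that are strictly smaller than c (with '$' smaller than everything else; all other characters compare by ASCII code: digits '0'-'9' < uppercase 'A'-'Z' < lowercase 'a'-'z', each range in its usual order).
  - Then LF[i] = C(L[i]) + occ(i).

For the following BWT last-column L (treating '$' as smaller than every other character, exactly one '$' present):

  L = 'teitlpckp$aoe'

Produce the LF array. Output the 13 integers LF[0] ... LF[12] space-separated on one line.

Answer: 11 3 5 12 7 9 2 6 10 0 1 8 4

Derivation:
Char counts: '$':1, 'a':1, 'c':1, 'e':2, 'i':1, 'k':1, 'l':1, 'o':1, 'p':2, 't':2
C (first-col start): C('$')=0, C('a')=1, C('c')=2, C('e')=3, C('i')=5, C('k')=6, C('l')=7, C('o')=8, C('p')=9, C('t')=11
L[0]='t': occ=0, LF[0]=C('t')+0=11+0=11
L[1]='e': occ=0, LF[1]=C('e')+0=3+0=3
L[2]='i': occ=0, LF[2]=C('i')+0=5+0=5
L[3]='t': occ=1, LF[3]=C('t')+1=11+1=12
L[4]='l': occ=0, LF[4]=C('l')+0=7+0=7
L[5]='p': occ=0, LF[5]=C('p')+0=9+0=9
L[6]='c': occ=0, LF[6]=C('c')+0=2+0=2
L[7]='k': occ=0, LF[7]=C('k')+0=6+0=6
L[8]='p': occ=1, LF[8]=C('p')+1=9+1=10
L[9]='$': occ=0, LF[9]=C('$')+0=0+0=0
L[10]='a': occ=0, LF[10]=C('a')+0=1+0=1
L[11]='o': occ=0, LF[11]=C('o')+0=8+0=8
L[12]='e': occ=1, LF[12]=C('e')+1=3+1=4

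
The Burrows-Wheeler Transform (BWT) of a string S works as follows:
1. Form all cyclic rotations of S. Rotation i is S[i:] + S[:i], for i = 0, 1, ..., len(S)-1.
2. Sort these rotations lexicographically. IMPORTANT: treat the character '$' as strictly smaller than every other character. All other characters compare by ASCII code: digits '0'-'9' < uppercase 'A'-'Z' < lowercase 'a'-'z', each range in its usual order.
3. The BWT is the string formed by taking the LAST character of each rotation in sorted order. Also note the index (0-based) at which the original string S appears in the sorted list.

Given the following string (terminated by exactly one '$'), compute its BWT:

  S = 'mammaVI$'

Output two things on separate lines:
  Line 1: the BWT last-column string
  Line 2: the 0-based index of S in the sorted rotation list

Answer: IVammm$a
6

Derivation:
All 8 rotations (rotation i = S[i:]+S[:i]):
  rot[0] = mammaVI$
  rot[1] = ammaVI$m
  rot[2] = mmaVI$ma
  rot[3] = maVI$mam
  rot[4] = aVI$mamm
  rot[5] = VI$mamma
  rot[6] = I$mammaV
  rot[7] = $mammaVI
Sorted (with $ < everything):
  sorted[0] = $mammaVI  (last char: 'I')
  sorted[1] = I$mammaV  (last char: 'V')
  sorted[2] = VI$mamma  (last char: 'a')
  sorted[3] = aVI$mamm  (last char: 'm')
  sorted[4] = ammaVI$m  (last char: 'm')
  sorted[5] = maVI$mam  (last char: 'm')
  sorted[6] = mammaVI$  (last char: '$')
  sorted[7] = mmaVI$ma  (last char: 'a')
Last column: IVammm$a
Original string S is at sorted index 6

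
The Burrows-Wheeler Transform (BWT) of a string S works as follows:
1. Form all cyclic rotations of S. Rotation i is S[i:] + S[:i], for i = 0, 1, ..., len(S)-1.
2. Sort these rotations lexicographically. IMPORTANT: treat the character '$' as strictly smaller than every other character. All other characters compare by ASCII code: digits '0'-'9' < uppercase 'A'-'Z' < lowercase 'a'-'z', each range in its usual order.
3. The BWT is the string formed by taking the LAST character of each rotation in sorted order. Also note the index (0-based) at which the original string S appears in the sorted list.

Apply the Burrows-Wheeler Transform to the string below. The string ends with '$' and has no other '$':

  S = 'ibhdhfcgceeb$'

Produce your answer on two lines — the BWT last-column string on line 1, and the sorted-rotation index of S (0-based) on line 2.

All 13 rotations (rotation i = S[i:]+S[:i]):
  rot[0] = ibhdhfcgceeb$
  rot[1] = bhdhfcgceeb$i
  rot[2] = hdhfcgceeb$ib
  rot[3] = dhfcgceeb$ibh
  rot[4] = hfcgceeb$ibhd
  rot[5] = fcgceeb$ibhdh
  rot[6] = cgceeb$ibhdhf
  rot[7] = gceeb$ibhdhfc
  rot[8] = ceeb$ibhdhfcg
  rot[9] = eeb$ibhdhfcgc
  rot[10] = eb$ibhdhfcgce
  rot[11] = b$ibhdhfcgcee
  rot[12] = $ibhdhfcgceeb
Sorted (with $ < everything):
  sorted[0] = $ibhdhfcgceeb  (last char: 'b')
  sorted[1] = b$ibhdhfcgcee  (last char: 'e')
  sorted[2] = bhdhfcgceeb$i  (last char: 'i')
  sorted[3] = ceeb$ibhdhfcg  (last char: 'g')
  sorted[4] = cgceeb$ibhdhf  (last char: 'f')
  sorted[5] = dhfcgceeb$ibh  (last char: 'h')
  sorted[6] = eb$ibhdhfcgce  (last char: 'e')
  sorted[7] = eeb$ibhdhfcgc  (last char: 'c')
  sorted[8] = fcgceeb$ibhdh  (last char: 'h')
  sorted[9] = gceeb$ibhdhfc  (last char: 'c')
  sorted[10] = hdhfcgceeb$ib  (last char: 'b')
  sorted[11] = hfcgceeb$ibhd  (last char: 'd')
  sorted[12] = ibhdhfcgceeb$  (last char: '$')
Last column: beigfhechcbd$
Original string S is at sorted index 12

Answer: beigfhechcbd$
12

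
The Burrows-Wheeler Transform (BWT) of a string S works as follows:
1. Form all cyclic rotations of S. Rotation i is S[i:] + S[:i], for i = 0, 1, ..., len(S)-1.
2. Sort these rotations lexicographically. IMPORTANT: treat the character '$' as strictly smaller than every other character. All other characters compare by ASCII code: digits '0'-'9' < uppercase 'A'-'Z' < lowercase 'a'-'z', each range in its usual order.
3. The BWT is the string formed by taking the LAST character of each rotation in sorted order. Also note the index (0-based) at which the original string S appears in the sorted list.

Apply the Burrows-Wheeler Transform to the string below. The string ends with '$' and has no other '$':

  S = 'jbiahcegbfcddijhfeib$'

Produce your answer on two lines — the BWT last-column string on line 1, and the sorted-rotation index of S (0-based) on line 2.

All 21 rotations (rotation i = S[i:]+S[:i]):
  rot[0] = jbiahcegbfcddijhfeib$
  rot[1] = biahcegbfcddijhfeib$j
  rot[2] = iahcegbfcddijhfeib$jb
  rot[3] = ahcegbfcddijhfeib$jbi
  rot[4] = hcegbfcddijhfeib$jbia
  rot[5] = cegbfcddijhfeib$jbiah
  rot[6] = egbfcddijhfeib$jbiahc
  rot[7] = gbfcddijhfeib$jbiahce
  rot[8] = bfcddijhfeib$jbiahceg
  rot[9] = fcddijhfeib$jbiahcegb
  rot[10] = cddijhfeib$jbiahcegbf
  rot[11] = ddijhfeib$jbiahcegbfc
  rot[12] = dijhfeib$jbiahcegbfcd
  rot[13] = ijhfeib$jbiahcegbfcdd
  rot[14] = jhfeib$jbiahcegbfcddi
  rot[15] = hfeib$jbiahcegbfcddij
  rot[16] = feib$jbiahcegbfcddijh
  rot[17] = eib$jbiahcegbfcddijhf
  rot[18] = ib$jbiahcegbfcddijhfe
  rot[19] = b$jbiahcegbfcddijhfei
  rot[20] = $jbiahcegbfcddijhfeib
Sorted (with $ < everything):
  sorted[0] = $jbiahcegbfcddijhfeib  (last char: 'b')
  sorted[1] = ahcegbfcddijhfeib$jbi  (last char: 'i')
  sorted[2] = b$jbiahcegbfcddijhfei  (last char: 'i')
  sorted[3] = bfcddijhfeib$jbiahceg  (last char: 'g')
  sorted[4] = biahcegbfcddijhfeib$j  (last char: 'j')
  sorted[5] = cddijhfeib$jbiahcegbf  (last char: 'f')
  sorted[6] = cegbfcddijhfeib$jbiah  (last char: 'h')
  sorted[7] = ddijhfeib$jbiahcegbfc  (last char: 'c')
  sorted[8] = dijhfeib$jbiahcegbfcd  (last char: 'd')
  sorted[9] = egbfcddijhfeib$jbiahc  (last char: 'c')
  sorted[10] = eib$jbiahcegbfcddijhf  (last char: 'f')
  sorted[11] = fcddijhfeib$jbiahcegb  (last char: 'b')
  sorted[12] = feib$jbiahcegbfcddijh  (last char: 'h')
  sorted[13] = gbfcddijhfeib$jbiahce  (last char: 'e')
  sorted[14] = hcegbfcddijhfeib$jbia  (last char: 'a')
  sorted[15] = hfeib$jbiahcegbfcddij  (last char: 'j')
  sorted[16] = iahcegbfcddijhfeib$jb  (last char: 'b')
  sorted[17] = ib$jbiahcegbfcddijhfe  (last char: 'e')
  sorted[18] = ijhfeib$jbiahcegbfcdd  (last char: 'd')
  sorted[19] = jbiahcegbfcddijhfeib$  (last char: '$')
  sorted[20] = jhfeib$jbiahcegbfcddi  (last char: 'i')
Last column: biigjfhcdcfbheajbed$i
Original string S is at sorted index 19

Answer: biigjfhcdcfbheajbed$i
19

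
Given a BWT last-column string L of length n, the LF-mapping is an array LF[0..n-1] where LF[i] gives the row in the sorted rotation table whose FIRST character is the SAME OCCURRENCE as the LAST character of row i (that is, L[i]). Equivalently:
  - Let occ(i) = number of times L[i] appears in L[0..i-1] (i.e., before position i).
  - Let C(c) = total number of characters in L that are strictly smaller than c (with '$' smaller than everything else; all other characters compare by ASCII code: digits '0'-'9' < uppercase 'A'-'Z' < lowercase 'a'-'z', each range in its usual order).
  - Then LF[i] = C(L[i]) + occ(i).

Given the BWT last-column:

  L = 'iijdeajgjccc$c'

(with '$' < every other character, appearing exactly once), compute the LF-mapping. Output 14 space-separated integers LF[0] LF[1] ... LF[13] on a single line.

Answer: 9 10 11 6 7 1 12 8 13 2 3 4 0 5

Derivation:
Char counts: '$':1, 'a':1, 'c':4, 'd':1, 'e':1, 'g':1, 'i':2, 'j':3
C (first-col start): C('$')=0, C('a')=1, C('c')=2, C('d')=6, C('e')=7, C('g')=8, C('i')=9, C('j')=11
L[0]='i': occ=0, LF[0]=C('i')+0=9+0=9
L[1]='i': occ=1, LF[1]=C('i')+1=9+1=10
L[2]='j': occ=0, LF[2]=C('j')+0=11+0=11
L[3]='d': occ=0, LF[3]=C('d')+0=6+0=6
L[4]='e': occ=0, LF[4]=C('e')+0=7+0=7
L[5]='a': occ=0, LF[5]=C('a')+0=1+0=1
L[6]='j': occ=1, LF[6]=C('j')+1=11+1=12
L[7]='g': occ=0, LF[7]=C('g')+0=8+0=8
L[8]='j': occ=2, LF[8]=C('j')+2=11+2=13
L[9]='c': occ=0, LF[9]=C('c')+0=2+0=2
L[10]='c': occ=1, LF[10]=C('c')+1=2+1=3
L[11]='c': occ=2, LF[11]=C('c')+2=2+2=4
L[12]='$': occ=0, LF[12]=C('$')+0=0+0=0
L[13]='c': occ=3, LF[13]=C('c')+3=2+3=5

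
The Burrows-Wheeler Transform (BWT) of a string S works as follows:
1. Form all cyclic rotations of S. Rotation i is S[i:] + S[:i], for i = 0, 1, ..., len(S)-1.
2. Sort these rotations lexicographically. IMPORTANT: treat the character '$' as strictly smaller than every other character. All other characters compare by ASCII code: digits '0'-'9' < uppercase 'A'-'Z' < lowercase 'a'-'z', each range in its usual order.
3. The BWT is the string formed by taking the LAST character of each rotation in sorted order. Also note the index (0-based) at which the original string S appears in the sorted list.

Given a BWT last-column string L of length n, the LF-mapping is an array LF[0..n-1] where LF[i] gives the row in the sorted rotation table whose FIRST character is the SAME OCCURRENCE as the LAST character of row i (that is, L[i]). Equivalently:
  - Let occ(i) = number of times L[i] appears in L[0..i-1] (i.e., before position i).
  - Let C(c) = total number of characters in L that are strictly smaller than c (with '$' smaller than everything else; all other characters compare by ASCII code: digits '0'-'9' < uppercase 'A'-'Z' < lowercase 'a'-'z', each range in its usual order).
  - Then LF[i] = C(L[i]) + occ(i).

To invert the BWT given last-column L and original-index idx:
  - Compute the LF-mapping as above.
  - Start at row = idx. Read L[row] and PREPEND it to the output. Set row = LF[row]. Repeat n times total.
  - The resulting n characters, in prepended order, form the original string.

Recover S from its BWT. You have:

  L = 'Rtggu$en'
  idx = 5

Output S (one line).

Answer: nuggetR$

Derivation:
LF mapping: 1 6 3 4 7 0 2 5
Walk LF starting at row 5, prepending L[row]:
  step 1: row=5, L[5]='$', prepend. Next row=LF[5]=0
  step 2: row=0, L[0]='R', prepend. Next row=LF[0]=1
  step 3: row=1, L[1]='t', prepend. Next row=LF[1]=6
  step 4: row=6, L[6]='e', prepend. Next row=LF[6]=2
  step 5: row=2, L[2]='g', prepend. Next row=LF[2]=3
  step 6: row=3, L[3]='g', prepend. Next row=LF[3]=4
  step 7: row=4, L[4]='u', prepend. Next row=LF[4]=7
  step 8: row=7, L[7]='n', prepend. Next row=LF[7]=5
Reversed output: nuggetR$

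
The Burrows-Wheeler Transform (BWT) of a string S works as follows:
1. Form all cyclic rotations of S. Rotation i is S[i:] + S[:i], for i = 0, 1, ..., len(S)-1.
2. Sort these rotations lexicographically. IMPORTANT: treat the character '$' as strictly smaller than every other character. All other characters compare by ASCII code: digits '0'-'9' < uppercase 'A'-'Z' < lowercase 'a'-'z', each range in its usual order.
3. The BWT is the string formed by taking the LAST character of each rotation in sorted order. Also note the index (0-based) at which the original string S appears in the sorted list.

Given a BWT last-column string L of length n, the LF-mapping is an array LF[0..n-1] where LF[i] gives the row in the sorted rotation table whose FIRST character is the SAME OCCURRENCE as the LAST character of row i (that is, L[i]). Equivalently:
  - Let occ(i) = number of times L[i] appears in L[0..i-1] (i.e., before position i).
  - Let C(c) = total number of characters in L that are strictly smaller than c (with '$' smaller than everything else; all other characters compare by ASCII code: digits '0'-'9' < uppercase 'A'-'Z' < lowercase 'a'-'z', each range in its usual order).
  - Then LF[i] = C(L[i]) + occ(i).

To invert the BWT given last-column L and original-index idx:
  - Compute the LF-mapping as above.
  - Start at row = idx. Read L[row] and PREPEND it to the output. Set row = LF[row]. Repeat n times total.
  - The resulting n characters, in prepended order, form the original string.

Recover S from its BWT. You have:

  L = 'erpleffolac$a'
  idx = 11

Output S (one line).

Answer: parallcoffee$

Derivation:
LF mapping: 4 12 11 8 5 6 7 10 9 1 3 0 2
Walk LF starting at row 11, prepending L[row]:
  step 1: row=11, L[11]='$', prepend. Next row=LF[11]=0
  step 2: row=0, L[0]='e', prepend. Next row=LF[0]=4
  step 3: row=4, L[4]='e', prepend. Next row=LF[4]=5
  step 4: row=5, L[5]='f', prepend. Next row=LF[5]=6
  step 5: row=6, L[6]='f', prepend. Next row=LF[6]=7
  step 6: row=7, L[7]='o', prepend. Next row=LF[7]=10
  step 7: row=10, L[10]='c', prepend. Next row=LF[10]=3
  step 8: row=3, L[3]='l', prepend. Next row=LF[3]=8
  step 9: row=8, L[8]='l', prepend. Next row=LF[8]=9
  step 10: row=9, L[9]='a', prepend. Next row=LF[9]=1
  step 11: row=1, L[1]='r', prepend. Next row=LF[1]=12
  step 12: row=12, L[12]='a', prepend. Next row=LF[12]=2
  step 13: row=2, L[2]='p', prepend. Next row=LF[2]=11
Reversed output: parallcoffee$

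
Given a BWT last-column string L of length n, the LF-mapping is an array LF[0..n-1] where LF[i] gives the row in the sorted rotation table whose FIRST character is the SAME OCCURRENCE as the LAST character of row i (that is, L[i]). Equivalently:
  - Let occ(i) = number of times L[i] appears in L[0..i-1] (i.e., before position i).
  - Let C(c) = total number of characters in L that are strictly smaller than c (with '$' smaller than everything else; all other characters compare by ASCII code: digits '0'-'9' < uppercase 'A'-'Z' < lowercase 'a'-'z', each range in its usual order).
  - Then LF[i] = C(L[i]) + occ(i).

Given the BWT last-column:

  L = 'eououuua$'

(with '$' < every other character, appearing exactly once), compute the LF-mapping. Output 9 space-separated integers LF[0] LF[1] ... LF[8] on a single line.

Char counts: '$':1, 'a':1, 'e':1, 'o':2, 'u':4
C (first-col start): C('$')=0, C('a')=1, C('e')=2, C('o')=3, C('u')=5
L[0]='e': occ=0, LF[0]=C('e')+0=2+0=2
L[1]='o': occ=0, LF[1]=C('o')+0=3+0=3
L[2]='u': occ=0, LF[2]=C('u')+0=5+0=5
L[3]='o': occ=1, LF[3]=C('o')+1=3+1=4
L[4]='u': occ=1, LF[4]=C('u')+1=5+1=6
L[5]='u': occ=2, LF[5]=C('u')+2=5+2=7
L[6]='u': occ=3, LF[6]=C('u')+3=5+3=8
L[7]='a': occ=0, LF[7]=C('a')+0=1+0=1
L[8]='$': occ=0, LF[8]=C('$')+0=0+0=0

Answer: 2 3 5 4 6 7 8 1 0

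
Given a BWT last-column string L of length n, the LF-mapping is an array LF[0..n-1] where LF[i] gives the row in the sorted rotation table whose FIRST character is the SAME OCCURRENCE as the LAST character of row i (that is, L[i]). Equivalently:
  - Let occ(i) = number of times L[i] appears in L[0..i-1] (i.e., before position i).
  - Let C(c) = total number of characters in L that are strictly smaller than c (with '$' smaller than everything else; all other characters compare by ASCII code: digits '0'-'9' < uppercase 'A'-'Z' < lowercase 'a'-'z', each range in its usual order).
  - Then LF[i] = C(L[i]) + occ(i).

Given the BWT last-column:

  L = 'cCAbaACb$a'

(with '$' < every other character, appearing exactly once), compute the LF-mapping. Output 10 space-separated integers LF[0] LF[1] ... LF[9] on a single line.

Char counts: '$':1, 'A':2, 'C':2, 'a':2, 'b':2, 'c':1
C (first-col start): C('$')=0, C('A')=1, C('C')=3, C('a')=5, C('b')=7, C('c')=9
L[0]='c': occ=0, LF[0]=C('c')+0=9+0=9
L[1]='C': occ=0, LF[1]=C('C')+0=3+0=3
L[2]='A': occ=0, LF[2]=C('A')+0=1+0=1
L[3]='b': occ=0, LF[3]=C('b')+0=7+0=7
L[4]='a': occ=0, LF[4]=C('a')+0=5+0=5
L[5]='A': occ=1, LF[5]=C('A')+1=1+1=2
L[6]='C': occ=1, LF[6]=C('C')+1=3+1=4
L[7]='b': occ=1, LF[7]=C('b')+1=7+1=8
L[8]='$': occ=0, LF[8]=C('$')+0=0+0=0
L[9]='a': occ=1, LF[9]=C('a')+1=5+1=6

Answer: 9 3 1 7 5 2 4 8 0 6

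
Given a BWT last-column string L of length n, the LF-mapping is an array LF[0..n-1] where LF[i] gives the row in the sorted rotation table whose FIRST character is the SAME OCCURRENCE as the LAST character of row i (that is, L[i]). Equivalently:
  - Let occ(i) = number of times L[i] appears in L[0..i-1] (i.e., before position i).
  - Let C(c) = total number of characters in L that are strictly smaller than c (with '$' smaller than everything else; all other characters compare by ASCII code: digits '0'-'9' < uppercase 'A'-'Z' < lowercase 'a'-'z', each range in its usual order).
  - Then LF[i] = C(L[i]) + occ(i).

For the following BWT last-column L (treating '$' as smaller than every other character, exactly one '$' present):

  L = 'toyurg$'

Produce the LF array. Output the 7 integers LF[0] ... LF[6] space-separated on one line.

Char counts: '$':1, 'g':1, 'o':1, 'r':1, 't':1, 'u':1, 'y':1
C (first-col start): C('$')=0, C('g')=1, C('o')=2, C('r')=3, C('t')=4, C('u')=5, C('y')=6
L[0]='t': occ=0, LF[0]=C('t')+0=4+0=4
L[1]='o': occ=0, LF[1]=C('o')+0=2+0=2
L[2]='y': occ=0, LF[2]=C('y')+0=6+0=6
L[3]='u': occ=0, LF[3]=C('u')+0=5+0=5
L[4]='r': occ=0, LF[4]=C('r')+0=3+0=3
L[5]='g': occ=0, LF[5]=C('g')+0=1+0=1
L[6]='$': occ=0, LF[6]=C('$')+0=0+0=0

Answer: 4 2 6 5 3 1 0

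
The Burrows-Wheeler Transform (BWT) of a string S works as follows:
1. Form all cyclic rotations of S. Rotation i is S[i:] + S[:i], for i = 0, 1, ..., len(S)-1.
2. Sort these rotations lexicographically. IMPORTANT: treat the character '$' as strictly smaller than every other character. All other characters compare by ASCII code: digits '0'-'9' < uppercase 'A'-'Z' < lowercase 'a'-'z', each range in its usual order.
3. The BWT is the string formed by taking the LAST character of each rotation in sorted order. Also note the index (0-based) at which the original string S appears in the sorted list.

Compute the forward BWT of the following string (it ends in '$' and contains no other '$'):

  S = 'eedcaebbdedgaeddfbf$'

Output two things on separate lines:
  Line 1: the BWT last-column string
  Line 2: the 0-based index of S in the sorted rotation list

All 20 rotations (rotation i = S[i:]+S[:i]):
  rot[0] = eedcaebbdedgaeddfbf$
  rot[1] = edcaebbdedgaeddfbf$e
  rot[2] = dcaebbdedgaeddfbf$ee
  rot[3] = caebbdedgaeddfbf$eed
  rot[4] = aebbdedgaeddfbf$eedc
  rot[5] = ebbdedgaeddfbf$eedca
  rot[6] = bbdedgaeddfbf$eedcae
  rot[7] = bdedgaeddfbf$eedcaeb
  rot[8] = dedgaeddfbf$eedcaebb
  rot[9] = edgaeddfbf$eedcaebbd
  rot[10] = dgaeddfbf$eedcaebbde
  rot[11] = gaeddfbf$eedcaebbded
  rot[12] = aeddfbf$eedcaebbdedg
  rot[13] = eddfbf$eedcaebbdedga
  rot[14] = ddfbf$eedcaebbdedgae
  rot[15] = dfbf$eedcaebbdedgaed
  rot[16] = fbf$eedcaebbdedgaedd
  rot[17] = bf$eedcaebbdedgaeddf
  rot[18] = f$eedcaebbdedgaeddfb
  rot[19] = $eedcaebbdedgaeddfbf
Sorted (with $ < everything):
  sorted[0] = $eedcaebbdedgaeddfbf  (last char: 'f')
  sorted[1] = aebbdedgaeddfbf$eedc  (last char: 'c')
  sorted[2] = aeddfbf$eedcaebbdedg  (last char: 'g')
  sorted[3] = bbdedgaeddfbf$eedcae  (last char: 'e')
  sorted[4] = bdedgaeddfbf$eedcaeb  (last char: 'b')
  sorted[5] = bf$eedcaebbdedgaeddf  (last char: 'f')
  sorted[6] = caebbdedgaeddfbf$eed  (last char: 'd')
  sorted[7] = dcaebbdedgaeddfbf$ee  (last char: 'e')
  sorted[8] = ddfbf$eedcaebbdedgae  (last char: 'e')
  sorted[9] = dedgaeddfbf$eedcaebb  (last char: 'b')
  sorted[10] = dfbf$eedcaebbdedgaed  (last char: 'd')
  sorted[11] = dgaeddfbf$eedcaebbde  (last char: 'e')
  sorted[12] = ebbdedgaeddfbf$eedca  (last char: 'a')
  sorted[13] = edcaebbdedgaeddfbf$e  (last char: 'e')
  sorted[14] = eddfbf$eedcaebbdedga  (last char: 'a')
  sorted[15] = edgaeddfbf$eedcaebbd  (last char: 'd')
  sorted[16] = eedcaebbdedgaeddfbf$  (last char: '$')
  sorted[17] = f$eedcaebbdedgaeddfb  (last char: 'b')
  sorted[18] = fbf$eedcaebbdedgaedd  (last char: 'd')
  sorted[19] = gaeddfbf$eedcaebbded  (last char: 'd')
Last column: fcgebfdeebdeaead$bdd
Original string S is at sorted index 16

Answer: fcgebfdeebdeaead$bdd
16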